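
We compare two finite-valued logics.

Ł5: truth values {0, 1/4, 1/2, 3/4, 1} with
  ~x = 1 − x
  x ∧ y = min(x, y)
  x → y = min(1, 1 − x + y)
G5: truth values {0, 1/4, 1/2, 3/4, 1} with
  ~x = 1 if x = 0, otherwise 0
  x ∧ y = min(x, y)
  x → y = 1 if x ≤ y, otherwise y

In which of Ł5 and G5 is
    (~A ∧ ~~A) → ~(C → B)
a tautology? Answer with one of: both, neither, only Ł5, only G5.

only G5

In Ł5: at A = 1/4, B = 0, C = 0 the value is 3/4 — not a tautology.
In G5: every assignment gives 1 — tautology.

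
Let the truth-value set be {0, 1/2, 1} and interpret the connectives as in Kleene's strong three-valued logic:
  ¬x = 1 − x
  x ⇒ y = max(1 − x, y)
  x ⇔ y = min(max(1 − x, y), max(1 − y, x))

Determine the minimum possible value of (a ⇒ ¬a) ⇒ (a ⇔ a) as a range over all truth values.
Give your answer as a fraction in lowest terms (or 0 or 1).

1/2

Take a = 1/2:
¬a = ¬1/2 = 1/2
a ⇒ ¬a = 1/2 ⇒ 1/2 = 1/2
a ⇔ a = 1/2 ⇔ 1/2 = 1/2
(a ⇒ ¬a) ⇒ (a ⇔ a) = 1/2 ⇒ 1/2 = 1/2
No assignment yields a value below 1/2, so this is the minimum.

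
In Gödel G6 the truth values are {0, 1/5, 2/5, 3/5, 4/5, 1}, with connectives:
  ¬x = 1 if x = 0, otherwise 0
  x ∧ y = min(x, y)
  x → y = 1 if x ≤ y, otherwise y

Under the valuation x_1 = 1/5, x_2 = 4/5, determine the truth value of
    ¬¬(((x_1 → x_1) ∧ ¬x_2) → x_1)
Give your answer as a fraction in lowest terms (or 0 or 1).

x_1 → x_1 = 1/5 → 1/5 = 1
¬x_2 = ¬4/5 = 0
(x_1 → x_1) ∧ ¬x_2 = 1 ∧ 0 = 0
((x_1 → x_1) ∧ ¬x_2) → x_1 = 0 → 1/5 = 1
¬(((x_1 → x_1) ∧ ¬x_2) → x_1) = ¬1 = 0
¬¬(((x_1 → x_1) ∧ ¬x_2) → x_1) = ¬0 = 1

1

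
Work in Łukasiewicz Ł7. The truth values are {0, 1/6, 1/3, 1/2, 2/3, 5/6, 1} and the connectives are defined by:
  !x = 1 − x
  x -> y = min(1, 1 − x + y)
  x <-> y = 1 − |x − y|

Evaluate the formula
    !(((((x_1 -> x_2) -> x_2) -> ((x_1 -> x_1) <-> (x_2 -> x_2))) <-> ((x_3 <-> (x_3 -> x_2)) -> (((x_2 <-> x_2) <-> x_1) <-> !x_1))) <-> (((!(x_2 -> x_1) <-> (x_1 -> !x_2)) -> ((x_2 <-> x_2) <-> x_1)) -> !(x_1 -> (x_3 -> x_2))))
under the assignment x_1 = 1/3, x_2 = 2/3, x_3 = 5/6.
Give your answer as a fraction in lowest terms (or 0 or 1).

2/3

x_1 -> x_2 = 1/3 -> 2/3 = 1
(x_1 -> x_2) -> x_2 = 1 -> 2/3 = 2/3
x_1 -> x_1 = 1/3 -> 1/3 = 1
x_2 -> x_2 = 2/3 -> 2/3 = 1
(x_1 -> x_1) <-> (x_2 -> x_2) = 1 <-> 1 = 1
((x_1 -> x_2) -> x_2) -> ((x_1 -> x_1) <-> (x_2 -> x_2)) = 2/3 -> 1 = 1
x_3 -> x_2 = 5/6 -> 2/3 = 5/6
x_3 <-> (x_3 -> x_2) = 5/6 <-> 5/6 = 1
x_2 <-> x_2 = 2/3 <-> 2/3 = 1
(x_2 <-> x_2) <-> x_1 = 1 <-> 1/3 = 1/3
!x_1 = !1/3 = 2/3
((x_2 <-> x_2) <-> x_1) <-> !x_1 = 1/3 <-> 2/3 = 2/3
(x_3 <-> (x_3 -> x_2)) -> (((x_2 <-> x_2) <-> x_1) <-> !x_1) = 1 -> 2/3 = 2/3
(((x_1 -> x_2) -> x_2) -> ((x_1 -> x_1) <-> (x_2 -> x_2))) <-> ((x_3 <-> (x_3 -> x_2)) -> (((x_2 <-> x_2) <-> x_1) <-> !x_1)) = 1 <-> 2/3 = 2/3
x_2 -> x_1 = 2/3 -> 1/3 = 2/3
!(x_2 -> x_1) = !2/3 = 1/3
!x_2 = !2/3 = 1/3
x_1 -> !x_2 = 1/3 -> 1/3 = 1
!(x_2 -> x_1) <-> (x_1 -> !x_2) = 1/3 <-> 1 = 1/3
x_2 <-> x_2 = 2/3 <-> 2/3 = 1
(x_2 <-> x_2) <-> x_1 = 1 <-> 1/3 = 1/3
(!(x_2 -> x_1) <-> (x_1 -> !x_2)) -> ((x_2 <-> x_2) <-> x_1) = 1/3 -> 1/3 = 1
x_3 -> x_2 = 5/6 -> 2/3 = 5/6
x_1 -> (x_3 -> x_2) = 1/3 -> 5/6 = 1
!(x_1 -> (x_3 -> x_2)) = !1 = 0
((!(x_2 -> x_1) <-> (x_1 -> !x_2)) -> ((x_2 <-> x_2) <-> x_1)) -> !(x_1 -> (x_3 -> x_2)) = 1 -> 0 = 0
((((x_1 -> x_2) -> x_2) -> ((x_1 -> x_1) <-> (x_2 -> x_2))) <-> ((x_3 <-> (x_3 -> x_2)) -> (((x_2 <-> x_2) <-> x_1) <-> !x_1))) <-> (((!(x_2 -> x_1) <-> (x_1 -> !x_2)) -> ((x_2 <-> x_2) <-> x_1)) -> !(x_1 -> (x_3 -> x_2))) = 2/3 <-> 0 = 1/3
!(((((x_1 -> x_2) -> x_2) -> ((x_1 -> x_1) <-> (x_2 -> x_2))) <-> ((x_3 <-> (x_3 -> x_2)) -> (((x_2 <-> x_2) <-> x_1) <-> !x_1))) <-> (((!(x_2 -> x_1) <-> (x_1 -> !x_2)) -> ((x_2 <-> x_2) <-> x_1)) -> !(x_1 -> (x_3 -> x_2)))) = !1/3 = 2/3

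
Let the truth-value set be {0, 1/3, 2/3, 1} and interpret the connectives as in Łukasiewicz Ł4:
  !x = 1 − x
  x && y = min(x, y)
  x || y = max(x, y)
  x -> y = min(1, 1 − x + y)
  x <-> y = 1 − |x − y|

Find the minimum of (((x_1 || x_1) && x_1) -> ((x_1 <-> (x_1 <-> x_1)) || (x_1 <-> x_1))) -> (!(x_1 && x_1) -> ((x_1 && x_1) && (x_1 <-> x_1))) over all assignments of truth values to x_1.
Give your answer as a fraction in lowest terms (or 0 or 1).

0

Take x_1 = 0:
x_1 || x_1 = 0 || 0 = 0
(x_1 || x_1) && x_1 = 0 && 0 = 0
x_1 <-> x_1 = 0 <-> 0 = 1
x_1 <-> (x_1 <-> x_1) = 0 <-> 1 = 0
x_1 <-> x_1 = 0 <-> 0 = 1
(x_1 <-> (x_1 <-> x_1)) || (x_1 <-> x_1) = 0 || 1 = 1
((x_1 || x_1) && x_1) -> ((x_1 <-> (x_1 <-> x_1)) || (x_1 <-> x_1)) = 0 -> 1 = 1
x_1 && x_1 = 0 && 0 = 0
!(x_1 && x_1) = !0 = 1
x_1 && x_1 = 0 && 0 = 0
x_1 <-> x_1 = 0 <-> 0 = 1
(x_1 && x_1) && (x_1 <-> x_1) = 0 && 1 = 0
!(x_1 && x_1) -> ((x_1 && x_1) && (x_1 <-> x_1)) = 1 -> 0 = 0
(((x_1 || x_1) && x_1) -> ((x_1 <-> (x_1 <-> x_1)) || (x_1 <-> x_1))) -> (!(x_1 && x_1) -> ((x_1 && x_1) && (x_1 <-> x_1))) = 1 -> 0 = 0
No assignment yields a value below 0, so this is the minimum.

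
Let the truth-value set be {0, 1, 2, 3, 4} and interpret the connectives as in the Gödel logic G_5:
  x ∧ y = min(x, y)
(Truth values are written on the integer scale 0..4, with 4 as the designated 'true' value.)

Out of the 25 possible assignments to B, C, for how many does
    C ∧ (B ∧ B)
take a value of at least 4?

value 4: 1 assignment (counts)
value 3: 3 assignments
value 2: 5 assignments
value 1: 7 assignments
value 0: 9 assignments
So 1 of the 25 assignments meets the threshold.

1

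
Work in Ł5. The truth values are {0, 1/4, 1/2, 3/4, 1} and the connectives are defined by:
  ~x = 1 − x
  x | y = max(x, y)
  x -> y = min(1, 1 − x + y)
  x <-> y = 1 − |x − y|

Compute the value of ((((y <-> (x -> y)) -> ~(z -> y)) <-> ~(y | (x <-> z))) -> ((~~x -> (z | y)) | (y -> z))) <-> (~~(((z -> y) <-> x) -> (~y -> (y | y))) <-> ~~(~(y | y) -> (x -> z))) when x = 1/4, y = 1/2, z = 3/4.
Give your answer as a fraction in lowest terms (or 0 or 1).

x -> y = 1/4 -> 1/2 = 1
y <-> (x -> y) = 1/2 <-> 1 = 1/2
z -> y = 3/4 -> 1/2 = 3/4
~(z -> y) = ~3/4 = 1/4
(y <-> (x -> y)) -> ~(z -> y) = 1/2 -> 1/4 = 3/4
x <-> z = 1/4 <-> 3/4 = 1/2
y | (x <-> z) = 1/2 | 1/2 = 1/2
~(y | (x <-> z)) = ~1/2 = 1/2
((y <-> (x -> y)) -> ~(z -> y)) <-> ~(y | (x <-> z)) = 3/4 <-> 1/2 = 3/4
~x = ~1/4 = 3/4
~~x = ~3/4 = 1/4
z | y = 3/4 | 1/2 = 3/4
~~x -> (z | y) = 1/4 -> 3/4 = 1
y -> z = 1/2 -> 3/4 = 1
(~~x -> (z | y)) | (y -> z) = 1 | 1 = 1
(((y <-> (x -> y)) -> ~(z -> y)) <-> ~(y | (x <-> z))) -> ((~~x -> (z | y)) | (y -> z)) = 3/4 -> 1 = 1
z -> y = 3/4 -> 1/2 = 3/4
(z -> y) <-> x = 3/4 <-> 1/4 = 1/2
~y = ~1/2 = 1/2
y | y = 1/2 | 1/2 = 1/2
~y -> (y | y) = 1/2 -> 1/2 = 1
((z -> y) <-> x) -> (~y -> (y | y)) = 1/2 -> 1 = 1
~(((z -> y) <-> x) -> (~y -> (y | y))) = ~1 = 0
~~(((z -> y) <-> x) -> (~y -> (y | y))) = ~0 = 1
y | y = 1/2 | 1/2 = 1/2
~(y | y) = ~1/2 = 1/2
x -> z = 1/4 -> 3/4 = 1
~(y | y) -> (x -> z) = 1/2 -> 1 = 1
~(~(y | y) -> (x -> z)) = ~1 = 0
~~(~(y | y) -> (x -> z)) = ~0 = 1
~~(((z -> y) <-> x) -> (~y -> (y | y))) <-> ~~(~(y | y) -> (x -> z)) = 1 <-> 1 = 1
((((y <-> (x -> y)) -> ~(z -> y)) <-> ~(y | (x <-> z))) -> ((~~x -> (z | y)) | (y -> z))) <-> (~~(((z -> y) <-> x) -> (~y -> (y | y))) <-> ~~(~(y | y) -> (x -> z))) = 1 <-> 1 = 1

1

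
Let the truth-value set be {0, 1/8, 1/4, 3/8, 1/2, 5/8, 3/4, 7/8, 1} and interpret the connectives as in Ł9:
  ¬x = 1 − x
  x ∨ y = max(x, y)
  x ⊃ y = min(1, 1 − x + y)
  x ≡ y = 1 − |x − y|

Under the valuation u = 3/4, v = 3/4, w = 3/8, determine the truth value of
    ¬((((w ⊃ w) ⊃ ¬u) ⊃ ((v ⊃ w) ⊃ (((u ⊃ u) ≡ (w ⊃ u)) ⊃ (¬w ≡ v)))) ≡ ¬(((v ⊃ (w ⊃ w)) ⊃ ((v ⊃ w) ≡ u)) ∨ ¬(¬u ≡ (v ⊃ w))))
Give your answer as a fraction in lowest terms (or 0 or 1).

7/8

w ⊃ w = 3/8 ⊃ 3/8 = 1
¬u = ¬3/4 = 1/4
(w ⊃ w) ⊃ ¬u = 1 ⊃ 1/4 = 1/4
v ⊃ w = 3/4 ⊃ 3/8 = 5/8
u ⊃ u = 3/4 ⊃ 3/4 = 1
w ⊃ u = 3/8 ⊃ 3/4 = 1
(u ⊃ u) ≡ (w ⊃ u) = 1 ≡ 1 = 1
¬w = ¬3/8 = 5/8
¬w ≡ v = 5/8 ≡ 3/4 = 7/8
((u ⊃ u) ≡ (w ⊃ u)) ⊃ (¬w ≡ v) = 1 ⊃ 7/8 = 7/8
(v ⊃ w) ⊃ (((u ⊃ u) ≡ (w ⊃ u)) ⊃ (¬w ≡ v)) = 5/8 ⊃ 7/8 = 1
((w ⊃ w) ⊃ ¬u) ⊃ ((v ⊃ w) ⊃ (((u ⊃ u) ≡ (w ⊃ u)) ⊃ (¬w ≡ v))) = 1/4 ⊃ 1 = 1
w ⊃ w = 3/8 ⊃ 3/8 = 1
v ⊃ (w ⊃ w) = 3/4 ⊃ 1 = 1
v ⊃ w = 3/4 ⊃ 3/8 = 5/8
(v ⊃ w) ≡ u = 5/8 ≡ 3/4 = 7/8
(v ⊃ (w ⊃ w)) ⊃ ((v ⊃ w) ≡ u) = 1 ⊃ 7/8 = 7/8
¬u = ¬3/4 = 1/4
v ⊃ w = 3/4 ⊃ 3/8 = 5/8
¬u ≡ (v ⊃ w) = 1/4 ≡ 5/8 = 5/8
¬(¬u ≡ (v ⊃ w)) = ¬5/8 = 3/8
((v ⊃ (w ⊃ w)) ⊃ ((v ⊃ w) ≡ u)) ∨ ¬(¬u ≡ (v ⊃ w)) = 7/8 ∨ 3/8 = 7/8
¬(((v ⊃ (w ⊃ w)) ⊃ ((v ⊃ w) ≡ u)) ∨ ¬(¬u ≡ (v ⊃ w))) = ¬7/8 = 1/8
(((w ⊃ w) ⊃ ¬u) ⊃ ((v ⊃ w) ⊃ (((u ⊃ u) ≡ (w ⊃ u)) ⊃ (¬w ≡ v)))) ≡ ¬(((v ⊃ (w ⊃ w)) ⊃ ((v ⊃ w) ≡ u)) ∨ ¬(¬u ≡ (v ⊃ w))) = 1 ≡ 1/8 = 1/8
¬((((w ⊃ w) ⊃ ¬u) ⊃ ((v ⊃ w) ⊃ (((u ⊃ u) ≡ (w ⊃ u)) ⊃ (¬w ≡ v)))) ≡ ¬(((v ⊃ (w ⊃ w)) ⊃ ((v ⊃ w) ≡ u)) ∨ ¬(¬u ≡ (v ⊃ w)))) = ¬1/8 = 7/8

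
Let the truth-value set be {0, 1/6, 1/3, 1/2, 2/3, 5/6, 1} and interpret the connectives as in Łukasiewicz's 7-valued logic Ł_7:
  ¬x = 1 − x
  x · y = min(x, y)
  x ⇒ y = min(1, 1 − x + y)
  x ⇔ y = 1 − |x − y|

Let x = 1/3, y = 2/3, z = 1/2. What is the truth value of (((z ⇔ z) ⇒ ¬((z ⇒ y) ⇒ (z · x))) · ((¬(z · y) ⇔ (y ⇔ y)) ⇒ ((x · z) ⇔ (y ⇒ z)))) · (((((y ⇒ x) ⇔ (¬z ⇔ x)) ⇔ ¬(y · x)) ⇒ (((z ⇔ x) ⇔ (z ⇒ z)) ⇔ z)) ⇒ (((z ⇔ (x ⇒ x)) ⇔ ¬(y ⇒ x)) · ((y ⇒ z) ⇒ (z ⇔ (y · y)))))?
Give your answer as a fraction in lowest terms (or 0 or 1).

2/3

z ⇔ z = 1/2 ⇔ 1/2 = 1
z ⇒ y = 1/2 ⇒ 2/3 = 1
z · x = 1/2 · 1/3 = 1/3
(z ⇒ y) ⇒ (z · x) = 1 ⇒ 1/3 = 1/3
¬((z ⇒ y) ⇒ (z · x)) = ¬1/3 = 2/3
(z ⇔ z) ⇒ ¬((z ⇒ y) ⇒ (z · x)) = 1 ⇒ 2/3 = 2/3
z · y = 1/2 · 2/3 = 1/2
¬(z · y) = ¬1/2 = 1/2
y ⇔ y = 2/3 ⇔ 2/3 = 1
¬(z · y) ⇔ (y ⇔ y) = 1/2 ⇔ 1 = 1/2
x · z = 1/3 · 1/2 = 1/3
y ⇒ z = 2/3 ⇒ 1/2 = 5/6
(x · z) ⇔ (y ⇒ z) = 1/3 ⇔ 5/6 = 1/2
(¬(z · y) ⇔ (y ⇔ y)) ⇒ ((x · z) ⇔ (y ⇒ z)) = 1/2 ⇒ 1/2 = 1
((z ⇔ z) ⇒ ¬((z ⇒ y) ⇒ (z · x))) · ((¬(z · y) ⇔ (y ⇔ y)) ⇒ ((x · z) ⇔ (y ⇒ z))) = 2/3 · 1 = 2/3
y ⇒ x = 2/3 ⇒ 1/3 = 2/3
¬z = ¬1/2 = 1/2
¬z ⇔ x = 1/2 ⇔ 1/3 = 5/6
(y ⇒ x) ⇔ (¬z ⇔ x) = 2/3 ⇔ 5/6 = 5/6
y · x = 2/3 · 1/3 = 1/3
¬(y · x) = ¬1/3 = 2/3
((y ⇒ x) ⇔ (¬z ⇔ x)) ⇔ ¬(y · x) = 5/6 ⇔ 2/3 = 5/6
z ⇔ x = 1/2 ⇔ 1/3 = 5/6
z ⇒ z = 1/2 ⇒ 1/2 = 1
(z ⇔ x) ⇔ (z ⇒ z) = 5/6 ⇔ 1 = 5/6
((z ⇔ x) ⇔ (z ⇒ z)) ⇔ z = 5/6 ⇔ 1/2 = 2/3
(((y ⇒ x) ⇔ (¬z ⇔ x)) ⇔ ¬(y · x)) ⇒ (((z ⇔ x) ⇔ (z ⇒ z)) ⇔ z) = 5/6 ⇒ 2/3 = 5/6
x ⇒ x = 1/3 ⇒ 1/3 = 1
z ⇔ (x ⇒ x) = 1/2 ⇔ 1 = 1/2
y ⇒ x = 2/3 ⇒ 1/3 = 2/3
¬(y ⇒ x) = ¬2/3 = 1/3
(z ⇔ (x ⇒ x)) ⇔ ¬(y ⇒ x) = 1/2 ⇔ 1/3 = 5/6
y ⇒ z = 2/3 ⇒ 1/2 = 5/6
y · y = 2/3 · 2/3 = 2/3
z ⇔ (y · y) = 1/2 ⇔ 2/3 = 5/6
(y ⇒ z) ⇒ (z ⇔ (y · y)) = 5/6 ⇒ 5/6 = 1
((z ⇔ (x ⇒ x)) ⇔ ¬(y ⇒ x)) · ((y ⇒ z) ⇒ (z ⇔ (y · y))) = 5/6 · 1 = 5/6
((((y ⇒ x) ⇔ (¬z ⇔ x)) ⇔ ¬(y · x)) ⇒ (((z ⇔ x) ⇔ (z ⇒ z)) ⇔ z)) ⇒ (((z ⇔ (x ⇒ x)) ⇔ ¬(y ⇒ x)) · ((y ⇒ z) ⇒ (z ⇔ (y · y)))) = 5/6 ⇒ 5/6 = 1
(((z ⇔ z) ⇒ ¬((z ⇒ y) ⇒ (z · x))) · ((¬(z · y) ⇔ (y ⇔ y)) ⇒ ((x · z) ⇔ (y ⇒ z)))) · (((((y ⇒ x) ⇔ (¬z ⇔ x)) ⇔ ¬(y · x)) ⇒ (((z ⇔ x) ⇔ (z ⇒ z)) ⇔ z)) ⇒ (((z ⇔ (x ⇒ x)) ⇔ ¬(y ⇒ x)) · ((y ⇒ z) ⇒ (z ⇔ (y · y))))) = 2/3 · 1 = 2/3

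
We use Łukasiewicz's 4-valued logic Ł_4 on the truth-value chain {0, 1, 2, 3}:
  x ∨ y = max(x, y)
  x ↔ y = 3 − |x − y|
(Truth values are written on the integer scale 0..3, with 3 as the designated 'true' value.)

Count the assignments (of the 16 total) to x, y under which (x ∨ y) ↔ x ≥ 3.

x = 0, y = 0 ↦ 3  ≥
x = 0, y = 1 ↦ 2  <
x = 0, y = 2 ↦ 1  <
x = 0, y = 3 ↦ 0  <
x = 1, y = 0 ↦ 3  ≥
x = 1, y = 1 ↦ 3  ≥
x = 1, y = 2 ↦ 2  <
x = 1, y = 3 ↦ 1  <
x = 2, y = 0 ↦ 3  ≥
x = 2, y = 1 ↦ 3  ≥
x = 2, y = 2 ↦ 3  ≥
x = 2, y = 3 ↦ 2  <
x = 3, y = 0 ↦ 3  ≥
x = 3, y = 1 ↦ 3  ≥
x = 3, y = 2 ↦ 3  ≥
x = 3, y = 3 ↦ 3  ≥
So 10 of the 16 assignments meet the threshold.

10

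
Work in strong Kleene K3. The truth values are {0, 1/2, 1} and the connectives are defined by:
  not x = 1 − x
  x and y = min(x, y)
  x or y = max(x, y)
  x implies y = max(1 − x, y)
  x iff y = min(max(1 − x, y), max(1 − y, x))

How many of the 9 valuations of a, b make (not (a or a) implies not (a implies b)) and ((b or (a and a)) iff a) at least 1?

3

a = 0, b = 0 ↦ 0  <
a = 0, b = 1/2 ↦ 0  <
a = 0, b = 1 ↦ 0  <
a = 1/2, b = 0 ↦ 1/2  <
a = 1/2, b = 1/2 ↦ 1/2  <
a = 1/2, b = 1 ↦ 1/2  <
a = 1, b = 0 ↦ 1  ≥
a = 1, b = 1/2 ↦ 1  ≥
a = 1, b = 1 ↦ 1  ≥
So 3 of the 9 assignments meet the threshold.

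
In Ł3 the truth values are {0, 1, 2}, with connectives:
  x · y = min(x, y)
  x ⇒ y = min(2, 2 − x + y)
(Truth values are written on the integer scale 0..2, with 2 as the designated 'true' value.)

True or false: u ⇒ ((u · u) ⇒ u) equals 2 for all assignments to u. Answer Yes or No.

u = 0 ↦ 2
u = 1 ↦ 2
u = 2 ↦ 2
Every assignment gives a value ≥ 2.

Yes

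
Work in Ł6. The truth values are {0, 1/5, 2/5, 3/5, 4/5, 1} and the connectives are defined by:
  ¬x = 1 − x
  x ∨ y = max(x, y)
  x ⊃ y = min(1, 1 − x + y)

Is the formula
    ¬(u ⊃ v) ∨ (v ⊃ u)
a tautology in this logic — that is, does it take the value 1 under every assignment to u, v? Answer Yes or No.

No

Counterexample: take u = 0, v = 1/5.
u ⊃ v = 0 ⊃ 1/5 = 1
¬(u ⊃ v) = ¬1 = 0
v ⊃ u = 1/5 ⊃ 0 = 4/5
¬(u ⊃ v) ∨ (v ⊃ u) = 0 ∨ 4/5 = 4/5
This gives 4/5 ≠ 1.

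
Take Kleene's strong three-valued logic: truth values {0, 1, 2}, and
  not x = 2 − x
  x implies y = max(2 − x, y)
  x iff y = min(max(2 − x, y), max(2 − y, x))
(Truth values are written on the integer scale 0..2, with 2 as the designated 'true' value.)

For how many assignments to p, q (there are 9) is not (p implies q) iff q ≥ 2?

1

p = 0, q = 0 ↦ 2  ≥
p = 0, q = 1 ↦ 1  <
p = 0, q = 2 ↦ 0  <
p = 1, q = 0 ↦ 1  <
p = 1, q = 1 ↦ 1  <
p = 1, q = 2 ↦ 0  <
p = 2, q = 0 ↦ 0  <
p = 2, q = 1 ↦ 1  <
p = 2, q = 2 ↦ 0  <
So 1 of the 9 assignments meets the threshold.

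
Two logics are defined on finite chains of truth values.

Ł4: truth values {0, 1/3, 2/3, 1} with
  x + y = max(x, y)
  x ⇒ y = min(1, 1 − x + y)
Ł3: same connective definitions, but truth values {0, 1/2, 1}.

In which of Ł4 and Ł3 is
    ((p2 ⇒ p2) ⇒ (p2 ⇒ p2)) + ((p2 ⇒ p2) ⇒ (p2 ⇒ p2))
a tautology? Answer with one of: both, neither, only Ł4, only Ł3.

In Ł4: every assignment gives 1 — tautology.
In Ł3: every assignment gives 1 — tautology.

both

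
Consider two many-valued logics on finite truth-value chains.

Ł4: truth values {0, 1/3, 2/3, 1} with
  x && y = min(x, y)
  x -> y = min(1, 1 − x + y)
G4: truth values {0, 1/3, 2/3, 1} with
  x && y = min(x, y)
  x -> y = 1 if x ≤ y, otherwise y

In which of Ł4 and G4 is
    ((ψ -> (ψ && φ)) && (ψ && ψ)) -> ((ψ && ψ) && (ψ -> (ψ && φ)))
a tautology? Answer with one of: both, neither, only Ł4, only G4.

In Ł4: every assignment gives 1 — tautology.
In G4: every assignment gives 1 — tautology.

both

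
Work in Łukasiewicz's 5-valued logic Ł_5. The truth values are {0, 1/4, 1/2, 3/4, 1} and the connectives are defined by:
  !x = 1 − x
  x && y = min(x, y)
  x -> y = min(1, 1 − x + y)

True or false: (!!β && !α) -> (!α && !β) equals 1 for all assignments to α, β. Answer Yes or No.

No

Counterexample: take α = 0, β = 3/4.
!β = !3/4 = 1/4
!!β = !1/4 = 3/4
!α = !0 = 1
!!β && !α = 3/4 && 1 = 3/4
!α = !0 = 1
!β = !3/4 = 1/4
!α && !β = 1 && 1/4 = 1/4
(!!β && !α) -> (!α && !β) = 3/4 -> 1/4 = 1/2
This gives 1/2 ≠ 1.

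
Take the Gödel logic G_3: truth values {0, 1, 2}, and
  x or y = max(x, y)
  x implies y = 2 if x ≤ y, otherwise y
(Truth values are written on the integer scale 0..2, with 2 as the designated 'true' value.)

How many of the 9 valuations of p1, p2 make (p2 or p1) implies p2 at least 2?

6

p1 = 0, p2 = 0 ↦ 2  ≥
p1 = 0, p2 = 1 ↦ 2  ≥
p1 = 0, p2 = 2 ↦ 2  ≥
p1 = 1, p2 = 0 ↦ 0  <
p1 = 1, p2 = 1 ↦ 2  ≥
p1 = 1, p2 = 2 ↦ 2  ≥
p1 = 2, p2 = 0 ↦ 0  <
p1 = 2, p2 = 1 ↦ 1  <
p1 = 2, p2 = 2 ↦ 2  ≥
So 6 of the 9 assignments meet the threshold.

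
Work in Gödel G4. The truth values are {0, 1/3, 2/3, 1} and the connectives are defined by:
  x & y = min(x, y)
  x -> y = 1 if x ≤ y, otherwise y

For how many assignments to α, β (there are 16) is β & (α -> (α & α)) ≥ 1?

α = 0, β = 0 ↦ 0  <
α = 0, β = 1/3 ↦ 1/3  <
α = 0, β = 2/3 ↦ 2/3  <
α = 0, β = 1 ↦ 1  ≥
α = 1/3, β = 0 ↦ 0  <
α = 1/3, β = 1/3 ↦ 1/3  <
α = 1/3, β = 2/3 ↦ 2/3  <
α = 1/3, β = 1 ↦ 1  ≥
α = 2/3, β = 0 ↦ 0  <
α = 2/3, β = 1/3 ↦ 1/3  <
α = 2/3, β = 2/3 ↦ 2/3  <
α = 2/3, β = 1 ↦ 1  ≥
α = 1, β = 0 ↦ 0  <
α = 1, β = 1/3 ↦ 1/3  <
α = 1, β = 2/3 ↦ 2/3  <
α = 1, β = 1 ↦ 1  ≥
So 4 of the 16 assignments meet the threshold.

4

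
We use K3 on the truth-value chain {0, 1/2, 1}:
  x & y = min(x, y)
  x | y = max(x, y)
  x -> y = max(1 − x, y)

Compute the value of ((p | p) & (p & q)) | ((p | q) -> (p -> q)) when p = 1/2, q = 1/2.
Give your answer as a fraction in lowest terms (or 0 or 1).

p | p = 1/2 | 1/2 = 1/2
p & q = 1/2 & 1/2 = 1/2
(p | p) & (p & q) = 1/2 & 1/2 = 1/2
p | q = 1/2 | 1/2 = 1/2
p -> q = 1/2 -> 1/2 = 1/2
(p | q) -> (p -> q) = 1/2 -> 1/2 = 1/2
((p | p) & (p & q)) | ((p | q) -> (p -> q)) = 1/2 | 1/2 = 1/2

1/2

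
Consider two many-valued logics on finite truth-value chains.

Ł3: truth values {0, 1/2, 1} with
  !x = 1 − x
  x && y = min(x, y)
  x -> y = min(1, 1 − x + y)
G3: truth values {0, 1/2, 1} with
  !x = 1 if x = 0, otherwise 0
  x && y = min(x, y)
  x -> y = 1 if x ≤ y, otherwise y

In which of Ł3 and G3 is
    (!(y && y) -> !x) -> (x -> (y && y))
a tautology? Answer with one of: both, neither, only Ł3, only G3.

In Ł3: every assignment gives 1 — tautology.
In G3: at x = 1, y = 1/2 the value is 1/2 — not a tautology.

only Ł3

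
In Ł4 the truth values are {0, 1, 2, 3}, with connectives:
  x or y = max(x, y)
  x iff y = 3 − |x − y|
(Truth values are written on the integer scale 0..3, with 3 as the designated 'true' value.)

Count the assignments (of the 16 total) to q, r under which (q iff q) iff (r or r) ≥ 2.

q = 0, r = 0 ↦ 0  <
q = 0, r = 1 ↦ 1  <
q = 0, r = 2 ↦ 2  ≥
q = 0, r = 3 ↦ 3  ≥
q = 1, r = 0 ↦ 0  <
q = 1, r = 1 ↦ 1  <
q = 1, r = 2 ↦ 2  ≥
q = 1, r = 3 ↦ 3  ≥
q = 2, r = 0 ↦ 0  <
q = 2, r = 1 ↦ 1  <
q = 2, r = 2 ↦ 2  ≥
q = 2, r = 3 ↦ 3  ≥
q = 3, r = 0 ↦ 0  <
q = 3, r = 1 ↦ 1  <
q = 3, r = 2 ↦ 2  ≥
q = 3, r = 3 ↦ 3  ≥
So 8 of the 16 assignments meet the threshold.

8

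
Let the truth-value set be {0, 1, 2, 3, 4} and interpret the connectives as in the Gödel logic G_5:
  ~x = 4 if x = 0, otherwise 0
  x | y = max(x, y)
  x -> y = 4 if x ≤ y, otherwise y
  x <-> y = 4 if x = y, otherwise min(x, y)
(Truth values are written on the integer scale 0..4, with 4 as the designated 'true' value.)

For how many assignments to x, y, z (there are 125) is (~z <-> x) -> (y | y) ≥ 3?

value 4: 99 assignments (counts)
value 3: 5 assignments (counts)
value 2: 6 assignments
value 1: 7 assignments
value 0: 8 assignments
So 104 of the 125 assignments meet the threshold.

104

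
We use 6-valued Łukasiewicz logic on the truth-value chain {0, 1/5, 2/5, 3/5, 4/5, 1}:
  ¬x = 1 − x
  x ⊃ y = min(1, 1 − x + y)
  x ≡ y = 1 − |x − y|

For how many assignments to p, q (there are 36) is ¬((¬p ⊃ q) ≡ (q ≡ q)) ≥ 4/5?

value 1: 1 assignment (counts)
value 4/5: 2 assignments (counts)
value 3/5: 3 assignments
value 2/5: 4 assignments
value 1/5: 5 assignments
value 0: 21 assignments
So 3 of the 36 assignments meet the threshold.

3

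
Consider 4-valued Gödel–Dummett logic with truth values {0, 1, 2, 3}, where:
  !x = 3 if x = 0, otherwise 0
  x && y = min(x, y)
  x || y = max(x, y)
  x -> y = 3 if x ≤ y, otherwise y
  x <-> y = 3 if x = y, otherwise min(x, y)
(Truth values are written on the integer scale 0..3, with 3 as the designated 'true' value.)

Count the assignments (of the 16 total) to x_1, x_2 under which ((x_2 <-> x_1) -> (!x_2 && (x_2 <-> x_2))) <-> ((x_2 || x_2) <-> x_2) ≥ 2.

x_1 = 0, x_2 = 0 ↦ 3  ≥
x_1 = 0, x_2 = 1 ↦ 3  ≥
x_1 = 0, x_2 = 2 ↦ 3  ≥
x_1 = 0, x_2 = 3 ↦ 3  ≥
x_1 = 1, x_2 = 0 ↦ 3  ≥
x_1 = 1, x_2 = 1 ↦ 0  <
x_1 = 1, x_2 = 2 ↦ 0  <
x_1 = 1, x_2 = 3 ↦ 0  <
x_1 = 2, x_2 = 0 ↦ 3  ≥
x_1 = 2, x_2 = 1 ↦ 0  <
x_1 = 2, x_2 = 2 ↦ 0  <
x_1 = 2, x_2 = 3 ↦ 0  <
x_1 = 3, x_2 = 0 ↦ 3  ≥
x_1 = 3, x_2 = 1 ↦ 0  <
x_1 = 3, x_2 = 2 ↦ 0  <
x_1 = 3, x_2 = 3 ↦ 0  <
So 7 of the 16 assignments meet the threshold.

7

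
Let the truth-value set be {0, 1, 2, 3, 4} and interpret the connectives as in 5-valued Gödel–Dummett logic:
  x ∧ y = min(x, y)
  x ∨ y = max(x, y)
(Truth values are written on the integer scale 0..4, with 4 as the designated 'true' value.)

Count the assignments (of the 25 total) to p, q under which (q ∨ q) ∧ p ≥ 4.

value 4: 1 assignment (counts)
value 3: 3 assignments
value 2: 5 assignments
value 1: 7 assignments
value 0: 9 assignments
So 1 of the 25 assignments meets the threshold.

1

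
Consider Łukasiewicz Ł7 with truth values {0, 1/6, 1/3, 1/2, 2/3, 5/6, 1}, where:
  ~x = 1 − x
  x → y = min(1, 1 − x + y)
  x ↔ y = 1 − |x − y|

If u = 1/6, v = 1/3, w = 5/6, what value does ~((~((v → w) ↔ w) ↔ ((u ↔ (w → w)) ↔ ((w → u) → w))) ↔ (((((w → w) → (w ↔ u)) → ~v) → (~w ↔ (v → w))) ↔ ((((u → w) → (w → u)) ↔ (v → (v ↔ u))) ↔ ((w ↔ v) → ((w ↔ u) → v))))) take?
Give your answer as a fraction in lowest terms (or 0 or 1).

v → w = 1/3 → 5/6 = 1
(v → w) ↔ w = 1 ↔ 5/6 = 5/6
~((v → w) ↔ w) = ~5/6 = 1/6
w → w = 5/6 → 5/6 = 1
u ↔ (w → w) = 1/6 ↔ 1 = 1/6
w → u = 5/6 → 1/6 = 1/3
(w → u) → w = 1/3 → 5/6 = 1
(u ↔ (w → w)) ↔ ((w → u) → w) = 1/6 ↔ 1 = 1/6
~((v → w) ↔ w) ↔ ((u ↔ (w → w)) ↔ ((w → u) → w)) = 1/6 ↔ 1/6 = 1
w → w = 5/6 → 5/6 = 1
w ↔ u = 5/6 ↔ 1/6 = 1/3
(w → w) → (w ↔ u) = 1 → 1/3 = 1/3
~v = ~1/3 = 2/3
((w → w) → (w ↔ u)) → ~v = 1/3 → 2/3 = 1
~w = ~5/6 = 1/6
v → w = 1/3 → 5/6 = 1
~w ↔ (v → w) = 1/6 ↔ 1 = 1/6
(((w → w) → (w ↔ u)) → ~v) → (~w ↔ (v → w)) = 1 → 1/6 = 1/6
u → w = 1/6 → 5/6 = 1
w → u = 5/6 → 1/6 = 1/3
(u → w) → (w → u) = 1 → 1/3 = 1/3
v ↔ u = 1/3 ↔ 1/6 = 5/6
v → (v ↔ u) = 1/3 → 5/6 = 1
((u → w) → (w → u)) ↔ (v → (v ↔ u)) = 1/3 ↔ 1 = 1/3
w ↔ v = 5/6 ↔ 1/3 = 1/2
w ↔ u = 5/6 ↔ 1/6 = 1/3
(w ↔ u) → v = 1/3 → 1/3 = 1
(w ↔ v) → ((w ↔ u) → v) = 1/2 → 1 = 1
(((u → w) → (w → u)) ↔ (v → (v ↔ u))) ↔ ((w ↔ v) → ((w ↔ u) → v)) = 1/3 ↔ 1 = 1/3
((((w → w) → (w ↔ u)) → ~v) → (~w ↔ (v → w))) ↔ ((((u → w) → (w → u)) ↔ (v → (v ↔ u))) ↔ ((w ↔ v) → ((w ↔ u) → v))) = 1/6 ↔ 1/3 = 5/6
(~((v → w) ↔ w) ↔ ((u ↔ (w → w)) ↔ ((w → u) → w))) ↔ (((((w → w) → (w ↔ u)) → ~v) → (~w ↔ (v → w))) ↔ ((((u → w) → (w → u)) ↔ (v → (v ↔ u))) ↔ ((w ↔ v) → ((w ↔ u) → v)))) = 1 ↔ 5/6 = 5/6
~((~((v → w) ↔ w) ↔ ((u ↔ (w → w)) ↔ ((w → u) → w))) ↔ (((((w → w) → (w ↔ u)) → ~v) → (~w ↔ (v → w))) ↔ ((((u → w) → (w → u)) ↔ (v → (v ↔ u))) ↔ ((w ↔ v) → ((w ↔ u) → v))))) = ~5/6 = 1/6

1/6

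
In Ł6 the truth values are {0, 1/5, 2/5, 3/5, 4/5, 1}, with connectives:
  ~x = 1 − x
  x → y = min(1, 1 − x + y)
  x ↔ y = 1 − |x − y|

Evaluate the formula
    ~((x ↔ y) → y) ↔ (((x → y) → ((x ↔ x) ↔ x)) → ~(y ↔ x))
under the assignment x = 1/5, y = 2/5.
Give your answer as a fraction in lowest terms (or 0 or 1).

x ↔ y = 1/5 ↔ 2/5 = 4/5
(x ↔ y) → y = 4/5 → 2/5 = 3/5
~((x ↔ y) → y) = ~3/5 = 2/5
x → y = 1/5 → 2/5 = 1
x ↔ x = 1/5 ↔ 1/5 = 1
(x ↔ x) ↔ x = 1 ↔ 1/5 = 1/5
(x → y) → ((x ↔ x) ↔ x) = 1 → 1/5 = 1/5
y ↔ x = 2/5 ↔ 1/5 = 4/5
~(y ↔ x) = ~4/5 = 1/5
((x → y) → ((x ↔ x) ↔ x)) → ~(y ↔ x) = 1/5 → 1/5 = 1
~((x ↔ y) → y) ↔ (((x → y) → ((x ↔ x) ↔ x)) → ~(y ↔ x)) = 2/5 ↔ 1 = 2/5

2/5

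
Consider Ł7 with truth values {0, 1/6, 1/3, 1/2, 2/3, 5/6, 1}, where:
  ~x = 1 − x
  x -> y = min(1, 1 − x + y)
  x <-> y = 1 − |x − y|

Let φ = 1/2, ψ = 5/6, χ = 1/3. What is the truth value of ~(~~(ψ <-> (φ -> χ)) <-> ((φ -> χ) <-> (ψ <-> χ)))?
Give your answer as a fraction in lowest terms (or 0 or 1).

1/3

φ -> χ = 1/2 -> 1/3 = 5/6
ψ <-> (φ -> χ) = 5/6 <-> 5/6 = 1
~(ψ <-> (φ -> χ)) = ~1 = 0
~~(ψ <-> (φ -> χ)) = ~0 = 1
φ -> χ = 1/2 -> 1/3 = 5/6
ψ <-> χ = 5/6 <-> 1/3 = 1/2
(φ -> χ) <-> (ψ <-> χ) = 5/6 <-> 1/2 = 2/3
~~(ψ <-> (φ -> χ)) <-> ((φ -> χ) <-> (ψ <-> χ)) = 1 <-> 2/3 = 2/3
~(~~(ψ <-> (φ -> χ)) <-> ((φ -> χ) <-> (ψ <-> χ))) = ~2/3 = 1/3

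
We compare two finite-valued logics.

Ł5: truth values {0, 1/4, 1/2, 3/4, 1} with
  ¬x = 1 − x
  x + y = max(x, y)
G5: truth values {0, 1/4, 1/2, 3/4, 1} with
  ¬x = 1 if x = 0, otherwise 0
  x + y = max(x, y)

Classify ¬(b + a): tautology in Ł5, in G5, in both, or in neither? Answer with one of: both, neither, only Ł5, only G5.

In Ł5: at a = 0, b = 1/4 the value is 3/4 — not a tautology.
In G5: at a = 0, b = 1/4 the value is 0 — not a tautology.

neither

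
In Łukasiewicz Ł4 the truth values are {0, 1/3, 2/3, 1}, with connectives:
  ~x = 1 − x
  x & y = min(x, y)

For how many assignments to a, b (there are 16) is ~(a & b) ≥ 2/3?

12

a = 0, b = 0 ↦ 1  ≥
a = 0, b = 1/3 ↦ 1  ≥
a = 0, b = 2/3 ↦ 1  ≥
a = 0, b = 1 ↦ 1  ≥
a = 1/3, b = 0 ↦ 1  ≥
a = 1/3, b = 1/3 ↦ 2/3  ≥
a = 1/3, b = 2/3 ↦ 2/3  ≥
a = 1/3, b = 1 ↦ 2/3  ≥
a = 2/3, b = 0 ↦ 1  ≥
a = 2/3, b = 1/3 ↦ 2/3  ≥
a = 2/3, b = 2/3 ↦ 1/3  <
a = 2/3, b = 1 ↦ 1/3  <
a = 1, b = 0 ↦ 1  ≥
a = 1, b = 1/3 ↦ 2/3  ≥
a = 1, b = 2/3 ↦ 1/3  <
a = 1, b = 1 ↦ 0  <
So 12 of the 16 assignments meet the threshold.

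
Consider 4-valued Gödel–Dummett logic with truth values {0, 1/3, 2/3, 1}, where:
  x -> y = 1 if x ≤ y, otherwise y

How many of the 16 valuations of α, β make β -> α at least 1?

α = 0, β = 0 ↦ 1  ≥
α = 0, β = 1/3 ↦ 0  <
α = 0, β = 2/3 ↦ 0  <
α = 0, β = 1 ↦ 0  <
α = 1/3, β = 0 ↦ 1  ≥
α = 1/3, β = 1/3 ↦ 1  ≥
α = 1/3, β = 2/3 ↦ 1/3  <
α = 1/3, β = 1 ↦ 1/3  <
α = 2/3, β = 0 ↦ 1  ≥
α = 2/3, β = 1/3 ↦ 1  ≥
α = 2/3, β = 2/3 ↦ 1  ≥
α = 2/3, β = 1 ↦ 2/3  <
α = 1, β = 0 ↦ 1  ≥
α = 1, β = 1/3 ↦ 1  ≥
α = 1, β = 2/3 ↦ 1  ≥
α = 1, β = 1 ↦ 1  ≥
So 10 of the 16 assignments meet the threshold.

10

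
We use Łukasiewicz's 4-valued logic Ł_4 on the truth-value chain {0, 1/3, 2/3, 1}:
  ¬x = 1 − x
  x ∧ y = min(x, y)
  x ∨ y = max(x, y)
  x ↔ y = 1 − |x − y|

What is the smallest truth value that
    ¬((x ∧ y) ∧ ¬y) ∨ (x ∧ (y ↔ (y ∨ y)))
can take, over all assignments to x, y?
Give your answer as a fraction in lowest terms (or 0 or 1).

2/3

Take x = 1/3, y = 1/3:
x ∧ y = 1/3 ∧ 1/3 = 1/3
¬y = ¬1/3 = 2/3
(x ∧ y) ∧ ¬y = 1/3 ∧ 2/3 = 1/3
¬((x ∧ y) ∧ ¬y) = ¬1/3 = 2/3
y ∨ y = 1/3 ∨ 1/3 = 1/3
y ↔ (y ∨ y) = 1/3 ↔ 1/3 = 1
x ∧ (y ↔ (y ∨ y)) = 1/3 ∧ 1 = 1/3
¬((x ∧ y) ∧ ¬y) ∨ (x ∧ (y ↔ (y ∨ y))) = 2/3 ∨ 1/3 = 2/3
No assignment yields a value below 2/3, so this is the minimum.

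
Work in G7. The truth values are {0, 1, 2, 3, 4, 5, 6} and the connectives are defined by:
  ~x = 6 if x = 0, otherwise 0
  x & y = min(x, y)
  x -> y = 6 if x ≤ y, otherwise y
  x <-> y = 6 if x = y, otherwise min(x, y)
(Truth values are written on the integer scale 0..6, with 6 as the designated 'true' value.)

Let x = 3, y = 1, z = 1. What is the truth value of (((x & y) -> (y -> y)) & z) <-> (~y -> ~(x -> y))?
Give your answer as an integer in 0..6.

1

x & y = 3 & 1 = 1
y -> y = 1 -> 1 = 6
(x & y) -> (y -> y) = 1 -> 6 = 6
((x & y) -> (y -> y)) & z = 6 & 1 = 1
~y = ~1 = 0
x -> y = 3 -> 1 = 1
~(x -> y) = ~1 = 0
~y -> ~(x -> y) = 0 -> 0 = 6
(((x & y) -> (y -> y)) & z) <-> (~y -> ~(x -> y)) = 1 <-> 6 = 1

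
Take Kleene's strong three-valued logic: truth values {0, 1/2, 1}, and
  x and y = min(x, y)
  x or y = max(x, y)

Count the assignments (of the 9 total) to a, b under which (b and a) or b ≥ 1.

a = 0, b = 0 ↦ 0  <
a = 0, b = 1/2 ↦ 1/2  <
a = 0, b = 1 ↦ 1  ≥
a = 1/2, b = 0 ↦ 0  <
a = 1/2, b = 1/2 ↦ 1/2  <
a = 1/2, b = 1 ↦ 1  ≥
a = 1, b = 0 ↦ 0  <
a = 1, b = 1/2 ↦ 1/2  <
a = 1, b = 1 ↦ 1  ≥
So 3 of the 9 assignments meet the threshold.

3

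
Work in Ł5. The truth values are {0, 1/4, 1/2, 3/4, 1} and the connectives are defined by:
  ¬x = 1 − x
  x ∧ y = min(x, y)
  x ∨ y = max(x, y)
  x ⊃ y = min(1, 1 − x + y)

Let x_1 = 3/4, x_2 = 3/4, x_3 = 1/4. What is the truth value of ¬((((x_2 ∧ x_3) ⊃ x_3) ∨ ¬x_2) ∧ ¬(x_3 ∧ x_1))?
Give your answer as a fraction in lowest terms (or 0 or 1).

1/4

x_2 ∧ x_3 = 3/4 ∧ 1/4 = 1/4
(x_2 ∧ x_3) ⊃ x_3 = 1/4 ⊃ 1/4 = 1
¬x_2 = ¬3/4 = 1/4
((x_2 ∧ x_3) ⊃ x_3) ∨ ¬x_2 = 1 ∨ 1/4 = 1
x_3 ∧ x_1 = 1/4 ∧ 3/4 = 1/4
¬(x_3 ∧ x_1) = ¬1/4 = 3/4
(((x_2 ∧ x_3) ⊃ x_3) ∨ ¬x_2) ∧ ¬(x_3 ∧ x_1) = 1 ∧ 3/4 = 3/4
¬((((x_2 ∧ x_3) ⊃ x_3) ∨ ¬x_2) ∧ ¬(x_3 ∧ x_1)) = ¬3/4 = 1/4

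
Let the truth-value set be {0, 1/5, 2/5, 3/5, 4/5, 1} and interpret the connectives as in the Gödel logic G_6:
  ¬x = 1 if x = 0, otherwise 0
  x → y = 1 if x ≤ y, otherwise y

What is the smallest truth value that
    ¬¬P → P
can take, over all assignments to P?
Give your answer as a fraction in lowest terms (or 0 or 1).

Take P = 1/5:
¬P = ¬1/5 = 0
¬¬P = ¬0 = 1
¬¬P → P = 1 → 1/5 = 1/5
No assignment yields a value below 1/5, so this is the minimum.

1/5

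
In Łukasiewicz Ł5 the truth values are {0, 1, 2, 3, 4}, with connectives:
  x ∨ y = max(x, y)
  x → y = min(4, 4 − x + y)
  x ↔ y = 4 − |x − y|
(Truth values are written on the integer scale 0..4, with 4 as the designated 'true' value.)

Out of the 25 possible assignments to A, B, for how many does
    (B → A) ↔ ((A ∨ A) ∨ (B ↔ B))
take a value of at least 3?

19

value 4: 15 assignments (counts)
value 3: 4 assignments (counts)
value 2: 3 assignments
value 1: 2 assignments
value 0: 1 assignment
So 19 of the 25 assignments meet the threshold.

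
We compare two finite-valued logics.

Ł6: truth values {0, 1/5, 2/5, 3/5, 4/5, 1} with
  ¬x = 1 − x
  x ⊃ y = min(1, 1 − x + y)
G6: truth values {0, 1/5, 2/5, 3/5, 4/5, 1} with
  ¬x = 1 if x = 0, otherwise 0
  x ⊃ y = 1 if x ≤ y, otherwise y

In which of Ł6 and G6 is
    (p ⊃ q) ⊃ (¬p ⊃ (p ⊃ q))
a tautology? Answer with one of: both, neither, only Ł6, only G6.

In Ł6: every assignment gives 1 — tautology.
In G6: every assignment gives 1 — tautology.

both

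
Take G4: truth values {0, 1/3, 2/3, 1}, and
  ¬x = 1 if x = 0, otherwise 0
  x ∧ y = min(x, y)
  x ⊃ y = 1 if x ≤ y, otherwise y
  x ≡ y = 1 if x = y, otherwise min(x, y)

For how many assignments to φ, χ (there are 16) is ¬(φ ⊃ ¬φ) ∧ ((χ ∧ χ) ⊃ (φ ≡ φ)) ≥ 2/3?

φ = 0, χ = 0 ↦ 0  <
φ = 0, χ = 1/3 ↦ 0  <
φ = 0, χ = 2/3 ↦ 0  <
φ = 0, χ = 1 ↦ 0  <
φ = 1/3, χ = 0 ↦ 1  ≥
φ = 1/3, χ = 1/3 ↦ 1  ≥
φ = 1/3, χ = 2/3 ↦ 1  ≥
φ = 1/3, χ = 1 ↦ 1  ≥
φ = 2/3, χ = 0 ↦ 1  ≥
φ = 2/3, χ = 1/3 ↦ 1  ≥
φ = 2/3, χ = 2/3 ↦ 1  ≥
φ = 2/3, χ = 1 ↦ 1  ≥
φ = 1, χ = 0 ↦ 1  ≥
φ = 1, χ = 1/3 ↦ 1  ≥
φ = 1, χ = 2/3 ↦ 1  ≥
φ = 1, χ = 1 ↦ 1  ≥
So 12 of the 16 assignments meet the threshold.

12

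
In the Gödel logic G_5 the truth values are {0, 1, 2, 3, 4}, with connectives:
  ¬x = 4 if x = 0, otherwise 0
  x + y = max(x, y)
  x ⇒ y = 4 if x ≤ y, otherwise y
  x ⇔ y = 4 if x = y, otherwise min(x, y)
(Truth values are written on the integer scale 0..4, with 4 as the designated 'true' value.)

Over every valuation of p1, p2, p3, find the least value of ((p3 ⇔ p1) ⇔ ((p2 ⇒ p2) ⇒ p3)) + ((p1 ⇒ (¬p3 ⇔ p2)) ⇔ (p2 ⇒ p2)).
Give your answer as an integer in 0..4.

1

Take p1 = 1, p2 = 1, p3 = 1:
p3 ⇔ p1 = 1 ⇔ 1 = 4
p2 ⇒ p2 = 1 ⇒ 1 = 4
(p2 ⇒ p2) ⇒ p3 = 4 ⇒ 1 = 1
(p3 ⇔ p1) ⇔ ((p2 ⇒ p2) ⇒ p3) = 4 ⇔ 1 = 1
¬p3 = ¬1 = 0
¬p3 ⇔ p2 = 0 ⇔ 1 = 0
p1 ⇒ (¬p3 ⇔ p2) = 1 ⇒ 0 = 0
p2 ⇒ p2 = 1 ⇒ 1 = 4
(p1 ⇒ (¬p3 ⇔ p2)) ⇔ (p2 ⇒ p2) = 0 ⇔ 4 = 0
((p3 ⇔ p1) ⇔ ((p2 ⇒ p2) ⇒ p3)) + ((p1 ⇒ (¬p3 ⇔ p2)) ⇔ (p2 ⇒ p2)) = 1 + 0 = 1
No assignment yields a value below 1, so this is the minimum.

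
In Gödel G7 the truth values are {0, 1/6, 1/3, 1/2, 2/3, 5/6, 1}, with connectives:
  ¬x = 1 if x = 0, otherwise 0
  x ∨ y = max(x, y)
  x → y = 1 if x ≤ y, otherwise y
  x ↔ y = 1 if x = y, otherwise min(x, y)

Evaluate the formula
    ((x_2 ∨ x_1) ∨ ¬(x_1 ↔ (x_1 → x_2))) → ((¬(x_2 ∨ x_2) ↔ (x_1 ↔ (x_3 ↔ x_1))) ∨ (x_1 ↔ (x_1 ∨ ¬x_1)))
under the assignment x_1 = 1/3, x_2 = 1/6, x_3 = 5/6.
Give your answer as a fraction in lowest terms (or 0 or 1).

1

x_2 ∨ x_1 = 1/6 ∨ 1/3 = 1/3
x_1 → x_2 = 1/3 → 1/6 = 1/6
x_1 ↔ (x_1 → x_2) = 1/3 ↔ 1/6 = 1/6
¬(x_1 ↔ (x_1 → x_2)) = ¬1/6 = 0
(x_2 ∨ x_1) ∨ ¬(x_1 ↔ (x_1 → x_2)) = 1/3 ∨ 0 = 1/3
x_2 ∨ x_2 = 1/6 ∨ 1/6 = 1/6
¬(x_2 ∨ x_2) = ¬1/6 = 0
x_3 ↔ x_1 = 5/6 ↔ 1/3 = 1/3
x_1 ↔ (x_3 ↔ x_1) = 1/3 ↔ 1/3 = 1
¬(x_2 ∨ x_2) ↔ (x_1 ↔ (x_3 ↔ x_1)) = 0 ↔ 1 = 0
¬x_1 = ¬1/3 = 0
x_1 ∨ ¬x_1 = 1/3 ∨ 0 = 1/3
x_1 ↔ (x_1 ∨ ¬x_1) = 1/3 ↔ 1/3 = 1
(¬(x_2 ∨ x_2) ↔ (x_1 ↔ (x_3 ↔ x_1))) ∨ (x_1 ↔ (x_1 ∨ ¬x_1)) = 0 ∨ 1 = 1
((x_2 ∨ x_1) ∨ ¬(x_1 ↔ (x_1 → x_2))) → ((¬(x_2 ∨ x_2) ↔ (x_1 ↔ (x_3 ↔ x_1))) ∨ (x_1 ↔ (x_1 ∨ ¬x_1))) = 1/3 → 1 = 1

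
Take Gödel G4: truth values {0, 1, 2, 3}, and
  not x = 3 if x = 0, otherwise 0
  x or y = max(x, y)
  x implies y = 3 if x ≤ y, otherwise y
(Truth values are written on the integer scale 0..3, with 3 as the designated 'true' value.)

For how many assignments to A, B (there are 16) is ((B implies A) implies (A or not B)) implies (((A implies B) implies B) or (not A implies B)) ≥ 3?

A = 0, B = 0 ↦ 0  <
A = 0, B = 1 ↦ 1  <
A = 0, B = 2 ↦ 2  <
A = 0, B = 3 ↦ 3  ≥
A = 1, B = 0 ↦ 3  ≥
A = 1, B = 1 ↦ 3  ≥
A = 1, B = 2 ↦ 3  ≥
A = 1, B = 3 ↦ 3  ≥
A = 2, B = 0 ↦ 3  ≥
A = 2, B = 1 ↦ 3  ≥
A = 2, B = 2 ↦ 3  ≥
A = 2, B = 3 ↦ 3  ≥
A = 3, B = 0 ↦ 3  ≥
A = 3, B = 1 ↦ 3  ≥
A = 3, B = 2 ↦ 3  ≥
A = 3, B = 3 ↦ 3  ≥
So 13 of the 16 assignments meet the threshold.

13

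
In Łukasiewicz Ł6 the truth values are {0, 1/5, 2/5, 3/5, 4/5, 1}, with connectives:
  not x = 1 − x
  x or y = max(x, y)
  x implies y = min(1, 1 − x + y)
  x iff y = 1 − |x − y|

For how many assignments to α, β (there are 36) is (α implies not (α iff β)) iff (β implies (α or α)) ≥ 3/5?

24

value 1: 7 assignments (counts)
value 4/5: 9 assignments (counts)
value 3/5: 8 assignments (counts)
value 2/5: 6 assignments
value 1/5: 4 assignments
value 0: 2 assignments
So 24 of the 36 assignments meet the threshold.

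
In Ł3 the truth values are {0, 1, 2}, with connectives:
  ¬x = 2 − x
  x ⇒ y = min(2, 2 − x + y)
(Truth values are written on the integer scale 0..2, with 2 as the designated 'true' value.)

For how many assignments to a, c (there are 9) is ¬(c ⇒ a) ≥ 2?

a = 0, c = 0 ↦ 0  <
a = 0, c = 1 ↦ 1  <
a = 0, c = 2 ↦ 2  ≥
a = 1, c = 0 ↦ 0  <
a = 1, c = 1 ↦ 0  <
a = 1, c = 2 ↦ 1  <
a = 2, c = 0 ↦ 0  <
a = 2, c = 1 ↦ 0  <
a = 2, c = 2 ↦ 0  <
So 1 of the 9 assignments meets the threshold.

1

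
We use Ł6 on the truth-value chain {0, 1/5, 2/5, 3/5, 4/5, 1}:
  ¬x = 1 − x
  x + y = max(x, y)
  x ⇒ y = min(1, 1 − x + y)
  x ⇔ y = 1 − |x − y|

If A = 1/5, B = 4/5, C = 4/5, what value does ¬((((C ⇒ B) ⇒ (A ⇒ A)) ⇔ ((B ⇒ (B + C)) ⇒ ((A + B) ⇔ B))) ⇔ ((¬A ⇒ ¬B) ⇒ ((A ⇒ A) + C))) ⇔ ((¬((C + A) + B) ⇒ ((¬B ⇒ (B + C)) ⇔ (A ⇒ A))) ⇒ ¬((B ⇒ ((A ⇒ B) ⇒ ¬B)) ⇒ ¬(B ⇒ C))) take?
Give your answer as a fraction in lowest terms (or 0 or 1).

C ⇒ B = 4/5 ⇒ 4/5 = 1
A ⇒ A = 1/5 ⇒ 1/5 = 1
(C ⇒ B) ⇒ (A ⇒ A) = 1 ⇒ 1 = 1
B + C = 4/5 + 4/5 = 4/5
B ⇒ (B + C) = 4/5 ⇒ 4/5 = 1
A + B = 1/5 + 4/5 = 4/5
(A + B) ⇔ B = 4/5 ⇔ 4/5 = 1
(B ⇒ (B + C)) ⇒ ((A + B) ⇔ B) = 1 ⇒ 1 = 1
((C ⇒ B) ⇒ (A ⇒ A)) ⇔ ((B ⇒ (B + C)) ⇒ ((A + B) ⇔ B)) = 1 ⇔ 1 = 1
¬A = ¬1/5 = 4/5
¬B = ¬4/5 = 1/5
¬A ⇒ ¬B = 4/5 ⇒ 1/5 = 2/5
A ⇒ A = 1/5 ⇒ 1/5 = 1
(A ⇒ A) + C = 1 + 4/5 = 1
(¬A ⇒ ¬B) ⇒ ((A ⇒ A) + C) = 2/5 ⇒ 1 = 1
(((C ⇒ B) ⇒ (A ⇒ A)) ⇔ ((B ⇒ (B + C)) ⇒ ((A + B) ⇔ B))) ⇔ ((¬A ⇒ ¬B) ⇒ ((A ⇒ A) + C)) = 1 ⇔ 1 = 1
¬((((C ⇒ B) ⇒ (A ⇒ A)) ⇔ ((B ⇒ (B + C)) ⇒ ((A + B) ⇔ B))) ⇔ ((¬A ⇒ ¬B) ⇒ ((A ⇒ A) + C))) = ¬1 = 0
C + A = 4/5 + 1/5 = 4/5
(C + A) + B = 4/5 + 4/5 = 4/5
¬((C + A) + B) = ¬4/5 = 1/5
¬B = ¬4/5 = 1/5
B + C = 4/5 + 4/5 = 4/5
¬B ⇒ (B + C) = 1/5 ⇒ 4/5 = 1
A ⇒ A = 1/5 ⇒ 1/5 = 1
(¬B ⇒ (B + C)) ⇔ (A ⇒ A) = 1 ⇔ 1 = 1
¬((C + A) + B) ⇒ ((¬B ⇒ (B + C)) ⇔ (A ⇒ A)) = 1/5 ⇒ 1 = 1
A ⇒ B = 1/5 ⇒ 4/5 = 1
¬B = ¬4/5 = 1/5
(A ⇒ B) ⇒ ¬B = 1 ⇒ 1/5 = 1/5
B ⇒ ((A ⇒ B) ⇒ ¬B) = 4/5 ⇒ 1/5 = 2/5
B ⇒ C = 4/5 ⇒ 4/5 = 1
¬(B ⇒ C) = ¬1 = 0
(B ⇒ ((A ⇒ B) ⇒ ¬B)) ⇒ ¬(B ⇒ C) = 2/5 ⇒ 0 = 3/5
¬((B ⇒ ((A ⇒ B) ⇒ ¬B)) ⇒ ¬(B ⇒ C)) = ¬3/5 = 2/5
(¬((C + A) + B) ⇒ ((¬B ⇒ (B + C)) ⇔ (A ⇒ A))) ⇒ ¬((B ⇒ ((A ⇒ B) ⇒ ¬B)) ⇒ ¬(B ⇒ C)) = 1 ⇒ 2/5 = 2/5
¬((((C ⇒ B) ⇒ (A ⇒ A)) ⇔ ((B ⇒ (B + C)) ⇒ ((A + B) ⇔ B))) ⇔ ((¬A ⇒ ¬B) ⇒ ((A ⇒ A) + C))) ⇔ ((¬((C + A) + B) ⇒ ((¬B ⇒ (B + C)) ⇔ (A ⇒ A))) ⇒ ¬((B ⇒ ((A ⇒ B) ⇒ ¬B)) ⇒ ¬(B ⇒ C))) = 0 ⇔ 2/5 = 3/5

3/5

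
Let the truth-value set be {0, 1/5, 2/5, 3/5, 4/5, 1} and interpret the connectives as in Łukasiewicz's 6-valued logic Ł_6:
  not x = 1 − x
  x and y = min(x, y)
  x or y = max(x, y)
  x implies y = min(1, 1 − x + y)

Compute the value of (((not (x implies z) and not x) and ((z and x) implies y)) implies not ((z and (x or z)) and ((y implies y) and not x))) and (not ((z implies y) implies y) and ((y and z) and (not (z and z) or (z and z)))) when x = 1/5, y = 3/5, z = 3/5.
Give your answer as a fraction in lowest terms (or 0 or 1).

2/5

x implies z = 1/5 implies 3/5 = 1
not (x implies z) = not 1 = 0
not x = not 1/5 = 4/5
not (x implies z) and not x = 0 and 4/5 = 0
z and x = 3/5 and 1/5 = 1/5
(z and x) implies y = 1/5 implies 3/5 = 1
(not (x implies z) and not x) and ((z and x) implies y) = 0 and 1 = 0
x or z = 1/5 or 3/5 = 3/5
z and (x or z) = 3/5 and 3/5 = 3/5
y implies y = 3/5 implies 3/5 = 1
not x = not 1/5 = 4/5
(y implies y) and not x = 1 and 4/5 = 4/5
(z and (x or z)) and ((y implies y) and not x) = 3/5 and 4/5 = 3/5
not ((z and (x or z)) and ((y implies y) and not x)) = not 3/5 = 2/5
((not (x implies z) and not x) and ((z and x) implies y)) implies not ((z and (x or z)) and ((y implies y) and not x)) = 0 implies 2/5 = 1
z implies y = 3/5 implies 3/5 = 1
(z implies y) implies y = 1 implies 3/5 = 3/5
not ((z implies y) implies y) = not 3/5 = 2/5
y and z = 3/5 and 3/5 = 3/5
z and z = 3/5 and 3/5 = 3/5
not (z and z) = not 3/5 = 2/5
z and z = 3/5 and 3/5 = 3/5
not (z and z) or (z and z) = 2/5 or 3/5 = 3/5
(y and z) and (not (z and z) or (z and z)) = 3/5 and 3/5 = 3/5
not ((z implies y) implies y) and ((y and z) and (not (z and z) or (z and z))) = 2/5 and 3/5 = 2/5
(((not (x implies z) and not x) and ((z and x) implies y)) implies not ((z and (x or z)) and ((y implies y) and not x))) and (not ((z implies y) implies y) and ((y and z) and (not (z and z) or (z and z)))) = 1 and 2/5 = 2/5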